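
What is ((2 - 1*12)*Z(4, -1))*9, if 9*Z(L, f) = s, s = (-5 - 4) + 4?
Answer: 50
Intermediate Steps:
s = -5 (s = -9 + 4 = -5)
Z(L, f) = -5/9 (Z(L, f) = (⅑)*(-5) = -5/9)
((2 - 1*12)*Z(4, -1))*9 = ((2 - 1*12)*(-5/9))*9 = ((2 - 12)*(-5/9))*9 = -10*(-5/9)*9 = (50/9)*9 = 50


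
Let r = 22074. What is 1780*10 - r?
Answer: -4274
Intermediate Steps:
1780*10 - r = 1780*10 - 1*22074 = 17800 - 22074 = -4274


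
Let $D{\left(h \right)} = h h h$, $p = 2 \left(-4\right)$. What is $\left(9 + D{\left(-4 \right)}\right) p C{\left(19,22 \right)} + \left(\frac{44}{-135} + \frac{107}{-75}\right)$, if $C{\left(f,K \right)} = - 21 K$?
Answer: $- \frac{137215183}{675} \approx -2.0328 \cdot 10^{5}$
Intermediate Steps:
$p = -8$
$D{\left(h \right)} = h^{3}$ ($D{\left(h \right)} = h^{2} h = h^{3}$)
$\left(9 + D{\left(-4 \right)}\right) p C{\left(19,22 \right)} + \left(\frac{44}{-135} + \frac{107}{-75}\right) = \left(9 + \left(-4\right)^{3}\right) \left(-8\right) \left(\left(-21\right) 22\right) + \left(\frac{44}{-135} + \frac{107}{-75}\right) = \left(9 - 64\right) \left(-8\right) \left(-462\right) + \left(44 \left(- \frac{1}{135}\right) + 107 \left(- \frac{1}{75}\right)\right) = \left(-55\right) \left(-8\right) \left(-462\right) - \frac{1183}{675} = 440 \left(-462\right) - \frac{1183}{675} = -203280 - \frac{1183}{675} = - \frac{137215183}{675}$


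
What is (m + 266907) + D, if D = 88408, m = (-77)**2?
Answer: 361244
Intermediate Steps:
m = 5929
(m + 266907) + D = (5929 + 266907) + 88408 = 272836 + 88408 = 361244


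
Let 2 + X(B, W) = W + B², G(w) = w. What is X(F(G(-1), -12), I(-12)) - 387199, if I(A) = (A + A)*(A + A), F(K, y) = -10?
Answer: -386525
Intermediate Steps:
I(A) = 4*A² (I(A) = (2*A)*(2*A) = 4*A²)
X(B, W) = -2 + W + B² (X(B, W) = -2 + (W + B²) = -2 + W + B²)
X(F(G(-1), -12), I(-12)) - 387199 = (-2 + 4*(-12)² + (-10)²) - 387199 = (-2 + 4*144 + 100) - 387199 = (-2 + 576 + 100) - 387199 = 674 - 387199 = -386525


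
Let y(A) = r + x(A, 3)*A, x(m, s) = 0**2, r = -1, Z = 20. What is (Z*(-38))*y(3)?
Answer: 760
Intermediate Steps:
x(m, s) = 0
y(A) = -1 (y(A) = -1 + 0*A = -1 + 0 = -1)
(Z*(-38))*y(3) = (20*(-38))*(-1) = -760*(-1) = 760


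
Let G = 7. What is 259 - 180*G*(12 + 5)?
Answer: -21161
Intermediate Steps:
259 - 180*G*(12 + 5) = 259 - 1260*(12 + 5) = 259 - 1260*17 = 259 - 180*119 = 259 - 21420 = -21161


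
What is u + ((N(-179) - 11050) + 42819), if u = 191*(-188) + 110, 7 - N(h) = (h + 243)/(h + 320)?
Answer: -567166/141 ≈ -4022.5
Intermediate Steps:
N(h) = 7 - (243 + h)/(320 + h) (N(h) = 7 - (h + 243)/(h + 320) = 7 - (243 + h)/(320 + h))
u = -35798 (u = -35908 + 110 = -35798)
u + ((N(-179) - 11050) + 42819) = -35798 + (((1997 + 6*(-179))/(320 - 179) - 11050) + 42819) = -35798 + (((1997 - 1074)/141 - 11050) + 42819) = -35798 + (((1/141)*923 - 11050) + 42819) = -35798 + ((923/141 - 11050) + 42819) = -35798 + (-1557127/141 + 42819) = -35798 + 4480352/141 = -567166/141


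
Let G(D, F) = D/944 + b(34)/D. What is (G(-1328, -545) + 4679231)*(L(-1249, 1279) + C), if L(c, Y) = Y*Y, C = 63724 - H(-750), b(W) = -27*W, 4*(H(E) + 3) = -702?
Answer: 623171947286354375/78352 ≈ 7.9535e+12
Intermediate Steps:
H(E) = -357/2 (H(E) = -3 + (1/4)*(-702) = -3 - 351/2 = -357/2)
C = 127805/2 (C = 63724 - 1*(-357/2) = 63724 + 357/2 = 127805/2 ≈ 63903.)
L(c, Y) = Y**2
G(D, F) = -918/D + D/944 (G(D, F) = D/944 + (-27*34)/D = D*(1/944) - 918/D = D/944 - 918/D = -918/D + D/944)
(G(-1328, -545) + 4679231)*(L(-1249, 1279) + C) = ((-918/(-1328) + (1/944)*(-1328)) + 4679231)*(1279**2 + 127805/2) = ((-918*(-1/1328) - 83/59) + 4679231)*(1635841 + 127805/2) = ((459/664 - 83/59) + 4679231)*(3399487/2) = (-28031/39176 + 4679231)*(3399487/2) = (183313525625/39176)*(3399487/2) = 623171947286354375/78352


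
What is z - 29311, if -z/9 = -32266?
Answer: 261083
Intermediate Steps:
z = 290394 (z = -9*(-32266) = 290394)
z - 29311 = 290394 - 29311 = 261083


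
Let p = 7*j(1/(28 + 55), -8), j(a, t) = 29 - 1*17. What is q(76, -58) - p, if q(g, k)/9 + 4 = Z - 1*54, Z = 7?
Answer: -543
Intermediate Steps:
q(g, k) = -459 (q(g, k) = -36 + 9*(7 - 1*54) = -36 + 9*(7 - 54) = -36 + 9*(-47) = -36 - 423 = -459)
j(a, t) = 12 (j(a, t) = 29 - 17 = 12)
p = 84 (p = 7*12 = 84)
q(76, -58) - p = -459 - 1*84 = -459 - 84 = -543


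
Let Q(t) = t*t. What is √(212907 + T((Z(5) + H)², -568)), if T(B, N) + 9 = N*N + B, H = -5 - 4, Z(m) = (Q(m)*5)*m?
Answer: √914978 ≈ 956.54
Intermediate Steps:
Q(t) = t²
Z(m) = 5*m³ (Z(m) = (m²*5)*m = (5*m²)*m = 5*m³)
H = -9
T(B, N) = -9 + B + N² (T(B, N) = -9 + (N*N + B) = -9 + (N² + B) = -9 + (B + N²) = -9 + B + N²)
√(212907 + T((Z(5) + H)², -568)) = √(212907 + (-9 + (5*5³ - 9)² + (-568)²)) = √(212907 + (-9 + (5*125 - 9)² + 322624)) = √(212907 + (-9 + (625 - 9)² + 322624)) = √(212907 + (-9 + 616² + 322624)) = √(212907 + (-9 + 379456 + 322624)) = √(212907 + 702071) = √914978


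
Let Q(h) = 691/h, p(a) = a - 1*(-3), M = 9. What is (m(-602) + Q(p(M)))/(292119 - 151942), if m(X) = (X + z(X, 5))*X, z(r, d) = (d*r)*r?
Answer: -13085682941/1682124 ≈ -7779.3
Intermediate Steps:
z(r, d) = d*r²
p(a) = 3 + a (p(a) = a + 3 = 3 + a)
m(X) = X*(X + 5*X²) (m(X) = (X + 5*X²)*X = X*(X + 5*X²))
(m(-602) + Q(p(M)))/(292119 - 151942) = ((-602)²*(1 + 5*(-602)) + 691/(3 + 9))/(292119 - 151942) = (362404*(1 - 3010) + 691/12)/140177 = (362404*(-3009) + 691*(1/12))*(1/140177) = (-1090473636 + 691/12)*(1/140177) = -13085682941/12*1/140177 = -13085682941/1682124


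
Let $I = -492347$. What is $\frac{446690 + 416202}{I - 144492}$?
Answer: $- \frac{862892}{636839} \approx -1.355$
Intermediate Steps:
$\frac{446690 + 416202}{I - 144492} = \frac{446690 + 416202}{-492347 - 144492} = \frac{862892}{-636839} = 862892 \left(- \frac{1}{636839}\right) = - \frac{862892}{636839}$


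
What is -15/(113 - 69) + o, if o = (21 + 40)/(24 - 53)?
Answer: -3119/1276 ≈ -2.4444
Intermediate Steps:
o = -61/29 (o = 61/(-29) = 61*(-1/29) = -61/29 ≈ -2.1034)
-15/(113 - 69) + o = -15/(113 - 69) - 61/29 = -15/44 - 61/29 = -3119/1276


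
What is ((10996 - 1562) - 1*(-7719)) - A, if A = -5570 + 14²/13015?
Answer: 295739649/13015 ≈ 22723.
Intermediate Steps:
A = -72493354/13015 (A = -5570 + 196*(1/13015) = -5570 + 196/13015 = -72493354/13015 ≈ -5570.0)
((10996 - 1562) - 1*(-7719)) - A = ((10996 - 1562) - 1*(-7719)) - 1*(-72493354/13015) = (9434 + 7719) + 72493354/13015 = 17153 + 72493354/13015 = 295739649/13015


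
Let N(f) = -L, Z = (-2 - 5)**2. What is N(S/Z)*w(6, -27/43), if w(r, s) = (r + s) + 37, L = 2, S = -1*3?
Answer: -3644/43 ≈ -84.744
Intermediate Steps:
S = -3
Z = 49 (Z = (-7)**2 = 49)
w(r, s) = 37 + r + s
N(f) = -2 (N(f) = -1*2 = -2)
N(S/Z)*w(6, -27/43) = -2*(37 + 6 - 27/43) = -2*1822/43 = -3644/43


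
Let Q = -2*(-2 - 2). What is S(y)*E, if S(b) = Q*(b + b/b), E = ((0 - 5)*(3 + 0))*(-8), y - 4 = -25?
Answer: -19200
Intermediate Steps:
y = -21 (y = 4 - 25 = -21)
Q = 8 (Q = -2*(-4) = 8)
E = 120 (E = -5*3*(-8) = -15*(-8) = 120)
S(b) = 8 + 8*b (S(b) = 8*(b + b/b) = 8*(b + 1) = 8*(1 + b) = 8 + 8*b)
S(y)*E = (8 + 8*(-21))*120 = (8 - 168)*120 = -160*120 = -19200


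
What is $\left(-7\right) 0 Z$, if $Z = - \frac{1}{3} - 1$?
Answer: $0$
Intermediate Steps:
$Z = - \frac{4}{3}$ ($Z = \left(-1\right) \frac{1}{3} - 1 = - \frac{1}{3} - 1 = - \frac{4}{3} \approx -1.3333$)
$\left(-7\right) 0 Z = \left(-7\right) 0 \left(- \frac{4}{3}\right) = 0 \left(- \frac{4}{3}\right) = 0$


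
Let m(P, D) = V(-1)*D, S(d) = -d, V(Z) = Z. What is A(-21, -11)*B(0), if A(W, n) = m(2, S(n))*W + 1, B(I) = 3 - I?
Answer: 696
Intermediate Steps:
m(P, D) = -D
A(W, n) = 1 + W*n (A(W, n) = (-(-1)*n)*W + 1 = n*W + 1 = W*n + 1 = 1 + W*n)
A(-21, -11)*B(0) = (1 - 21*(-11))*(3 - 1*0) = (1 + 231)*(3 + 0) = 232*3 = 696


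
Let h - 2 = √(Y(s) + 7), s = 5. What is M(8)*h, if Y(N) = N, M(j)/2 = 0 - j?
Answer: -32 - 32*√3 ≈ -87.426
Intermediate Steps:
M(j) = -2*j (M(j) = 2*(0 - j) = 2*(-j) = -2*j)
h = 2 + 2*√3 (h = 2 + √(5 + 7) = 2 + √12 = 2 + 2*√3 ≈ 5.4641)
M(8)*h = (-2*8)*(2 + 2*√3) = -16*(2 + 2*√3) = -32 - 32*√3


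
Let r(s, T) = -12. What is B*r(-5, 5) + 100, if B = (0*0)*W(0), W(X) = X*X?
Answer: 100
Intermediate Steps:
W(X) = X²
B = 0 (B = (0*0)*0² = 0*0 = 0)
B*r(-5, 5) + 100 = 0*(-12) + 100 = 0 + 100 = 100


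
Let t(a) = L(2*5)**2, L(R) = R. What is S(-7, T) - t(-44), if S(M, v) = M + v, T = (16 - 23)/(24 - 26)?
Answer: -207/2 ≈ -103.50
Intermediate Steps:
T = 7/2 (T = -7/(-2) = -7*(-1/2) = 7/2 ≈ 3.5000)
t(a) = 100 (t(a) = (2*5)**2 = 10**2 = 100)
S(-7, T) - t(-44) = (-7 + 7/2) - 1*100 = -7/2 - 100 = -207/2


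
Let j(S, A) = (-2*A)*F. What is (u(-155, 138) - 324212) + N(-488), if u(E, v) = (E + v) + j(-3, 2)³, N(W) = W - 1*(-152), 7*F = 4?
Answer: -111329891/343 ≈ -3.2458e+5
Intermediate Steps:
F = 4/7 (F = (⅐)*4 = 4/7 ≈ 0.57143)
j(S, A) = -8*A/7 (j(S, A) = -2*A*(4/7) = -8*A/7)
N(W) = 152 + W (N(W) = W + 152 = 152 + W)
u(E, v) = -4096/343 + E + v (u(E, v) = (E + v) + (-8/7*2)³ = (E + v) + (-16/7)³ = (E + v) - 4096/343 = -4096/343 + E + v)
(u(-155, 138) - 324212) + N(-488) = ((-4096/343 - 155 + 138) - 324212) + (152 - 488) = (-9927/343 - 324212) - 336 = -111214643/343 - 336 = -111329891/343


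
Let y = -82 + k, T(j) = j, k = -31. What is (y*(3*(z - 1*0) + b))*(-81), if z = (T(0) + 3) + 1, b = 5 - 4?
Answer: 118989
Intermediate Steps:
b = 1
y = -113 (y = -82 - 31 = -113)
z = 4 (z = (0 + 3) + 1 = 3 + 1 = 4)
(y*(3*(z - 1*0) + b))*(-81) = -113*(3*(4 - 1*0) + 1)*(-81) = -113*(3*(4 + 0) + 1)*(-81) = -113*(3*4 + 1)*(-81) = -113*(12 + 1)*(-81) = -113*13*(-81) = -1469*(-81) = 118989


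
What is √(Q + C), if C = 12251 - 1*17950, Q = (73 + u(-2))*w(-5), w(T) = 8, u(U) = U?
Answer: I*√5131 ≈ 71.631*I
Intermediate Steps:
Q = 568 (Q = (73 - 2)*8 = 71*8 = 568)
C = -5699 (C = 12251 - 17950 = -5699)
√(Q + C) = √(568 - 5699) = √(-5131) = I*√5131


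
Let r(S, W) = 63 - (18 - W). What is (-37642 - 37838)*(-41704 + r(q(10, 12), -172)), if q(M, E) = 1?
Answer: 3157403880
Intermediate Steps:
r(S, W) = 45 + W (r(S, W) = 63 + (-18 + W) = 45 + W)
(-37642 - 37838)*(-41704 + r(q(10, 12), -172)) = (-37642 - 37838)*(-41704 + (45 - 172)) = -75480*(-41704 - 127) = -75480*(-41831) = 3157403880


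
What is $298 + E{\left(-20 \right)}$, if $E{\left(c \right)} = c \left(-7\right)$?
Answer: $438$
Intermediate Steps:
$E{\left(c \right)} = - 7 c$
$298 + E{\left(-20 \right)} = 298 - -140 = 298 + 140 = 438$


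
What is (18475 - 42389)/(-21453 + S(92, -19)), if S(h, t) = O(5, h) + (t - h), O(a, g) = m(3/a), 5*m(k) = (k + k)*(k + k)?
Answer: 1494625/1347732 ≈ 1.1090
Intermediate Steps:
m(k) = 4*k**2/5 (m(k) = ((k + k)*(k + k))/5 = ((2*k)*(2*k))/5 = (4*k**2)/5 = 4*k**2/5)
O(a, g) = 36/(5*a**2) (O(a, g) = 4*(3/a)**2/5 = 4*(9/a**2)/5 = 36/(5*a**2))
S(h, t) = 36/125 + t - h (S(h, t) = (36/5)/5**2 + (t - h) = (36/5)*(1/25) + (t - h) = 36/125 + (t - h) = 36/125 + t - h)
(18475 - 42389)/(-21453 + S(92, -19)) = (18475 - 42389)/(-21453 + (36/125 - 19 - 1*92)) = -23914/(-21453 + (36/125 - 19 - 92)) = -23914/(-21453 - 13839/125) = -23914/(-2695464/125) = -23914*(-125/2695464) = 1494625/1347732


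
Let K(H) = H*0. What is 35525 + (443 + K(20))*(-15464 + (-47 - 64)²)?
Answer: -1356824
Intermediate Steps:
K(H) = 0
35525 + (443 + K(20))*(-15464 + (-47 - 64)²) = 35525 + (443 + 0)*(-15464 + (-47 - 64)²) = 35525 + 443*(-15464 + (-111)²) = 35525 + 443*(-15464 + 12321) = 35525 + 443*(-3143) = 35525 - 1392349 = -1356824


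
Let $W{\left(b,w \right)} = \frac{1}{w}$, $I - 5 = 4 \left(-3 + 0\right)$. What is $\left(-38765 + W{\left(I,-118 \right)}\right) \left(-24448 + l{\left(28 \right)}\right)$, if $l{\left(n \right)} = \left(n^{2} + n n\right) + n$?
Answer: $\frac{52265620446}{59} \approx 8.8586 \cdot 10^{8}$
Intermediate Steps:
$l{\left(n \right)} = n + 2 n^{2}$ ($l{\left(n \right)} = \left(n^{2} + n^{2}\right) + n = 2 n^{2} + n = n + 2 n^{2}$)
$I = -7$ ($I = 5 + 4 \left(-3 + 0\right) = 5 + 4 \left(-3\right) = 5 - 12 = -7$)
$\left(-38765 + W{\left(I,-118 \right)}\right) \left(-24448 + l{\left(28 \right)}\right) = \left(-38765 + \frac{1}{-118}\right) \left(-24448 + 28 \left(1 + 2 \cdot 28\right)\right) = \left(-38765 - \frac{1}{118}\right) \left(-24448 + 28 \left(1 + 56\right)\right) = - \frac{4574271 \left(-24448 + 28 \cdot 57\right)}{118} = - \frac{4574271 \left(-24448 + 1596\right)}{118} = \left(- \frac{4574271}{118}\right) \left(-22852\right) = \frac{52265620446}{59}$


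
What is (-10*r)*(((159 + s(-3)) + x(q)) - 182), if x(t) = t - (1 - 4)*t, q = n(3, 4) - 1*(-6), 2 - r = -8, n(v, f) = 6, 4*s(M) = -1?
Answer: -2475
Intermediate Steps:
s(M) = -¼ (s(M) = (¼)*(-1) = -¼)
r = 10 (r = 2 - 1*(-8) = 2 + 8 = 10)
q = 12 (q = 6 - 1*(-6) = 6 + 6 = 12)
x(t) = 4*t (x(t) = t - (-3)*t = t + 3*t = 4*t)
(-10*r)*(((159 + s(-3)) + x(q)) - 182) = (-10*10)*(((159 - ¼) + 4*12) - 182) = -100*((635/4 + 48) - 182) = -100*(827/4 - 182) = -100*99/4 = -2475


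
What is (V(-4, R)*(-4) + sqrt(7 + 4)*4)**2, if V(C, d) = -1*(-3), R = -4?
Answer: 320 - 96*sqrt(11) ≈ 1.6040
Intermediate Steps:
V(C, d) = 3
(V(-4, R)*(-4) + sqrt(7 + 4)*4)**2 = (3*(-4) + sqrt(7 + 4)*4)**2 = (-12 + sqrt(11)*4)**2 = (-12 + 4*sqrt(11))**2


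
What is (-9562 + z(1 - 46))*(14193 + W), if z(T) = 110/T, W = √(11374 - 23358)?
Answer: -135748160 - 344320*I*√749/9 ≈ -1.3575e+8 - 1.047e+6*I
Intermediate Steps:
W = 4*I*√749 (W = √(-11984) = 4*I*√749 ≈ 109.47*I)
(-9562 + z(1 - 46))*(14193 + W) = (-9562 + 110/(1 - 46))*(14193 + 4*I*√749) = (-9562 + 110/(-45))*(14193 + 4*I*√749) = (-9562 + 110*(-1/45))*(14193 + 4*I*√749) = (-9562 - 22/9)*(14193 + 4*I*√749) = -86080*(14193 + 4*I*√749)/9 = -135748160 - 344320*I*√749/9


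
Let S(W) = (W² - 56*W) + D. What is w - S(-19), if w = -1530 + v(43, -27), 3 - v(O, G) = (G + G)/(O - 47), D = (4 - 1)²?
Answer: -5949/2 ≈ -2974.5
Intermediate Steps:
D = 9 (D = 3² = 9)
v(O, G) = 3 - 2*G/(-47 + O) (v(O, G) = 3 - (G + G)/(O - 47) = 3 - 2*G/(-47 + O))
w = -3081/2 (w = -1530 + (-141 - 2*(-27) + 3*43)/(-47 + 43) = -1530 + (-141 + 54 + 129)/(-4) = -1530 - ¼*42 = -1530 - 21/2 = -3081/2 ≈ -1540.5)
S(W) = 9 + W² - 56*W (S(W) = (W² - 56*W) + 9 = 9 + W² - 56*W)
w - S(-19) = -3081/2 - (9 + (-19)² - 56*(-19)) = -3081/2 - (9 + 361 + 1064) = -3081/2 - 1*1434 = -3081/2 - 1434 = -5949/2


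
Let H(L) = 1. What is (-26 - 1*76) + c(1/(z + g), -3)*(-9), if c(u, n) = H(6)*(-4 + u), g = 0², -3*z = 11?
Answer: -699/11 ≈ -63.545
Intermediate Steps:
z = -11/3 (z = -⅓*11 = -11/3 ≈ -3.6667)
g = 0
c(u, n) = -4 + u (c(u, n) = 1*(-4 + u) = -4 + u)
(-26 - 1*76) + c(1/(z + g), -3)*(-9) = (-26 - 1*76) + (-4 + 1/(-11/3 + 0))*(-9) = (-26 - 76) + (-4 + 1/(-11/3))*(-9) = -102 + (-4 - 3/11)*(-9) = -102 - 47/11*(-9) = -102 + 423/11 = -699/11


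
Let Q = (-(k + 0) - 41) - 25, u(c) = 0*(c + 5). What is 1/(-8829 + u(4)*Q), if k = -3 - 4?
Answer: -1/8829 ≈ -0.00011326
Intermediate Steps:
u(c) = 0 (u(c) = 0*(5 + c) = 0)
k = -7
Q = -59 (Q = (-(-7 + 0) - 41) - 25 = (-1*(-7) - 41) - 25 = (7 - 41) - 25 = -34 - 25 = -59)
1/(-8829 + u(4)*Q) = 1/(-8829 + 0*(-59)) = 1/(-8829 + 0) = 1/(-8829) = -1/8829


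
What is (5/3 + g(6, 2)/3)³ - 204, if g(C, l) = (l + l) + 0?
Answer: -177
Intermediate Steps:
g(C, l) = 2*l (g(C, l) = 2*l + 0 = 2*l)
(5/3 + g(6, 2)/3)³ - 204 = (5/3 + (2*2)/3)³ - 204 = (5*(⅓) + 4*(⅓))³ - 204 = (5/3 + 4/3)³ - 204 = 3³ - 204 = 27 - 204 = -177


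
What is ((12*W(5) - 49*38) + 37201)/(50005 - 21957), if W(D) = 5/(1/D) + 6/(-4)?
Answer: 35621/28048 ≈ 1.2700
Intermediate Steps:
W(D) = -3/2 + 5*D (W(D) = 5*D + 6*(-¼) = 5*D - 3/2 = -3/2 + 5*D)
((12*W(5) - 49*38) + 37201)/(50005 - 21957) = ((12*(-3/2 + 5*5) - 49*38) + 37201)/(50005 - 21957) = ((12*(-3/2 + 25) - 1862) + 37201)/28048 = ((12*(47/2) - 1862) + 37201)*(1/28048) = ((282 - 1862) + 37201)*(1/28048) = (-1580 + 37201)*(1/28048) = 35621*(1/28048) = 35621/28048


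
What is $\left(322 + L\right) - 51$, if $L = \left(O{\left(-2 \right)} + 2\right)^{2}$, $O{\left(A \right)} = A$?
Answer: $271$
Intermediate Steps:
$L = 0$ ($L = \left(-2 + 2\right)^{2} = 0^{2} = 0$)
$\left(322 + L\right) - 51 = \left(322 + 0\right) - 51 = 322 - 51 = 271$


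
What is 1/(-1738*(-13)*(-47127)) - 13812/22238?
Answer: -7353422057947/11839371523122 ≈ -0.62110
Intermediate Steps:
1/(-1738*(-13)*(-47127)) - 13812/22238 = -1/47127/22594 - 13812*1/22238 = (1/22594)*(-1/47127) - 6906/11119 = -1/1064787438 - 6906/11119 = -7353422057947/11839371523122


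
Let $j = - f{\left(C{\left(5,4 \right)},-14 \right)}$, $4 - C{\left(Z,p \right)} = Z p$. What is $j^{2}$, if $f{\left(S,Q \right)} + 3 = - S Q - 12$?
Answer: $57121$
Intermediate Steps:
$C{\left(Z,p \right)} = 4 - Z p$
$f{\left(S,Q \right)} = -15 - Q S$ ($f{\left(S,Q \right)} = -3 + \left(- S Q - 12\right) = -3 - \left(12 + Q S\right) = -15 - Q S$)
$j = 239$ ($j = - (-15 - - 14 \left(4 - 5 \cdot 4\right)) = - (-15 - - 14 \left(4 - 20\right)) = - (-15 - \left(-14\right) \left(-16\right)) = - (-15 - 224) = \left(-1\right) \left(-239\right) = 239$)
$j^{2} = 239^{2} = 57121$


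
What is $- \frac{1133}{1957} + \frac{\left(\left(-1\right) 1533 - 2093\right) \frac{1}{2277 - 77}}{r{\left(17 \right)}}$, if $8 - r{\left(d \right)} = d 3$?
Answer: $- \frac{485853}{898700} \approx -0.54062$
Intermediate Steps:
$r{\left(d \right)} = 8 - 3 d$ ($r{\left(d \right)} = 8 - d 3 = 8 - 3 d$)
$- \frac{1133}{1957} + \frac{\left(\left(-1\right) 1533 - 2093\right) \frac{1}{2277 - 77}}{r{\left(17 \right)}} = - \frac{1133}{1957} + \frac{\left(\left(-1\right) 1533 - 2093\right) \frac{1}{2277 - 77}}{8 - 51} = \left(-1133\right) \frac{1}{1957} + \frac{\left(-1533 - 2093\right) \frac{1}{2200}}{8 - 51} = - \frac{11}{19} + \frac{\left(-3626\right) \frac{1}{2200}}{-43} = - \frac{11}{19} - - \frac{1813}{47300} = - \frac{11}{19} + \frac{1813}{47300} = - \frac{485853}{898700}$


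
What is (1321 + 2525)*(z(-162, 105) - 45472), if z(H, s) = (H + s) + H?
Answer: -175727586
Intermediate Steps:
z(H, s) = s + 2*H
(1321 + 2525)*(z(-162, 105) - 45472) = (1321 + 2525)*((105 + 2*(-162)) - 45472) = 3846*((105 - 324) - 45472) = 3846*(-219 - 45472) = 3846*(-45691) = -175727586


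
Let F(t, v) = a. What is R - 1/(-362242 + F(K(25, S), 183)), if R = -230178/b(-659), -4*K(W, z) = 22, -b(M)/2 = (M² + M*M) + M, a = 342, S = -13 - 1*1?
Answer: 13883859001/104698031900 ≈ 0.13261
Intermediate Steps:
S = -14 (S = -13 - 1 = -14)
b(M) = -4*M² - 2*M (b(M) = -2*((M² + M*M) + M) = -2*((M² + M²) + M) = -2*(2*M² + M) = -2*(M + 2*M²) = -4*M² - 2*M)
K(W, z) = -11/2 (K(W, z) = -¼*22 = -11/2)
F(t, v) = 342
R = 38363/289301 (R = -230178*1/(1318*(1 + 2*(-659))) = -230178*1/(1318*(1 - 1318)) = -230178/((-2*(-659)*(-1317))) = -230178/(-1735806) = -230178*(-1/1735806) = 38363/289301 ≈ 0.13261)
R - 1/(-362242 + F(K(25, S), 183)) = 38363/289301 - 1/(-362242 + 342) = 38363/289301 - 1/(-361900) = 38363/289301 - 1*(-1/361900) = 38363/289301 + 1/361900 = 13883859001/104698031900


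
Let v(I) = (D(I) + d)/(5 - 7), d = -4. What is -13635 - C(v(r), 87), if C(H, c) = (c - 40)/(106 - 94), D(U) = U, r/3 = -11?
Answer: -163667/12 ≈ -13639.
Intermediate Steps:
r = -33 (r = 3*(-11) = -33)
v(I) = 2 - I/2 (v(I) = (I - 4)/(5 - 7) = (-4 + I)/(-2) = (-4 + I)*(-½) = 2 - I/2)
C(H, c) = -10/3 + c/12 (C(H, c) = (-40 + c)/12 = (-40 + c)*(1/12) = -10/3 + c/12)
-13635 - C(v(r), 87) = -13635 - (-10/3 + (1/12)*87) = -13635 - (-10/3 + 29/4) = -13635 - 1*47/12 = -13635 - 47/12 = -163667/12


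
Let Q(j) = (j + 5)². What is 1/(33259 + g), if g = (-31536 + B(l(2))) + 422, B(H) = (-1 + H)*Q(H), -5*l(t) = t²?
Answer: 125/264156 ≈ 0.00047321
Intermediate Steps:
Q(j) = (5 + j)²
l(t) = -t²/5
B(H) = (5 + H)²*(-1 + H) (B(H) = (-1 + H)*(5 + H)² = (5 + H)²*(-1 + H))
g = -3893219/125 (g = (-31536 + (5 - ⅕*2²)²*(-1 - ⅕*2²)) + 422 = (-31536 + (5 - ⅕*4)²*(-1 - ⅕*4)) + 422 = (-31536 + (5 - ⅘)²*(-1 - ⅘)) + 422 = (-31536 + (21/5)²*(-9/5)) + 422 = (-31536 + (441/25)*(-9/5)) + 422 = (-31536 - 3969/125) + 422 = -3945969/125 + 422 = -3893219/125 ≈ -31146.)
1/(33259 + g) = 1/(33259 - 3893219/125) = 1/(264156/125) = 125/264156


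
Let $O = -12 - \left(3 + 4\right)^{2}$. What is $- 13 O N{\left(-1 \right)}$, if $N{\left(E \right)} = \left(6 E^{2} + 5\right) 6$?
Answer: $52338$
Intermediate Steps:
$O = -61$ ($O = -12 - 7^{2} = -12 - 49 = -61$)
$N{\left(E \right)} = 30 + 36 E^{2}$ ($N{\left(E \right)} = \left(5 + 6 E^{2}\right) 6 = 30 + 36 E^{2}$)
$- 13 O N{\left(-1 \right)} = \left(-13\right) \left(-61\right) \left(30 + 36 \left(-1\right)^{2}\right) = 793 \left(30 + 36 \cdot 1\right) = 793 \left(30 + 36\right) = 793 \cdot 66 = 52338$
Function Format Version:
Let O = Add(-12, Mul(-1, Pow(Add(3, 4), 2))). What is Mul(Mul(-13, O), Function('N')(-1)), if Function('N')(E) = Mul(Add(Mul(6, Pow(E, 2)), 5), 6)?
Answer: 52338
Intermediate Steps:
O = -61 (O = Add(-12, Mul(-1, Pow(7, 2))) = Add(-12, Mul(-1, 49)) = Add(-12, -49) = -61)
Function('N')(E) = Add(30, Mul(36, Pow(E, 2))) (Function('N')(E) = Mul(Add(5, Mul(6, Pow(E, 2))), 6) = Add(30, Mul(36, Pow(E, 2))))
Mul(Mul(-13, O), Function('N')(-1)) = Mul(Mul(-13, -61), Add(30, Mul(36, Pow(-1, 2)))) = Mul(793, Add(30, Mul(36, 1))) = Mul(793, Add(30, 36)) = Mul(793, 66) = 52338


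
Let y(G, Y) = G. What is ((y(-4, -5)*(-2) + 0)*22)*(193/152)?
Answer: 4246/19 ≈ 223.47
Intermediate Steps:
((y(-4, -5)*(-2) + 0)*22)*(193/152) = ((-4*(-2) + 0)*22)*(193/152) = ((8 + 0)*22)*(193*(1/152)) = (8*22)*(193/152) = 176*(193/152) = 4246/19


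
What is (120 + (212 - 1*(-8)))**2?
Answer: 115600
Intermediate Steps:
(120 + (212 - 1*(-8)))**2 = (120 + (212 + 8))**2 = (120 + 220)**2 = 340**2 = 115600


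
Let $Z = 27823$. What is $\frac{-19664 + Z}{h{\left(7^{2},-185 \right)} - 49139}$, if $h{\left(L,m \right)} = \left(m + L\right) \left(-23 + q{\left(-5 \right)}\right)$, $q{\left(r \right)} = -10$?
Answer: $- \frac{8159}{44651} \approx -0.18273$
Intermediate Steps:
$h{\left(L,m \right)} = - 33 L - 33 m$ ($h{\left(L,m \right)} = \left(m + L\right) \left(-23 - 10\right) = \left(L + m\right) \left(-33\right) = - 33 L - 33 m$)
$\frac{-19664 + Z}{h{\left(7^{2},-185 \right)} - 49139} = \frac{-19664 + 27823}{\left(- 33 \cdot 7^{2} - -6105\right) - 49139} = \frac{8159}{\left(\left(-33\right) 49 + 6105\right) - 49139} = \frac{8159}{\left(-1617 + 6105\right) - 49139} = \frac{8159}{4488 - 49139} = \frac{8159}{-44651} = 8159 \left(- \frac{1}{44651}\right) = - \frac{8159}{44651}$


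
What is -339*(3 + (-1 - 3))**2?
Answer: -339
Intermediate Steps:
-339*(3 + (-1 - 3))**2 = -339*(3 - 4)**2 = -339*(-1)**2 = -339*1 = -339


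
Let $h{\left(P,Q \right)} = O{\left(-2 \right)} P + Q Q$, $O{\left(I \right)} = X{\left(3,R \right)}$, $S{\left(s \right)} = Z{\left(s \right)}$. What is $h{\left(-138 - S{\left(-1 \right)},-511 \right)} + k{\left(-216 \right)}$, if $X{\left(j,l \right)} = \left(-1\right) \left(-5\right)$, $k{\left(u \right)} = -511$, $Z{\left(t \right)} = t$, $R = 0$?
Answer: $259925$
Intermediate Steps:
$S{\left(s \right)} = s$
$X{\left(j,l \right)} = 5$
$O{\left(I \right)} = 5$
$h{\left(P,Q \right)} = Q^{2} + 5 P$ ($h{\left(P,Q \right)} = 5 P + Q Q = 5 P + Q^{2} = Q^{2} + 5 P$)
$h{\left(-138 - S{\left(-1 \right)},-511 \right)} + k{\left(-216 \right)} = \left(\left(-511\right)^{2} + 5 \left(-138 - -1\right)\right) - 511 = \left(261121 + 5 \left(-138 + 1\right)\right) - 511 = \left(261121 + 5 \left(-137\right)\right) - 511 = \left(261121 - 685\right) - 511 = 260436 - 511 = 259925$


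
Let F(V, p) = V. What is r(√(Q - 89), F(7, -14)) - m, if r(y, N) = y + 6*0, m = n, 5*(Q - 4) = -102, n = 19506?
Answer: -19506 + I*√2635/5 ≈ -19506.0 + 10.266*I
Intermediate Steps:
Q = -82/5 (Q = 4 + (⅕)*(-102) = 4 - 102/5 = -82/5 ≈ -16.400)
m = 19506
r(y, N) = y (r(y, N) = y + 0 = y)
r(√(Q - 89), F(7, -14)) - m = √(-82/5 - 89) - 1*19506 = √(-527/5) - 19506 = I*√2635/5 - 19506 = -19506 + I*√2635/5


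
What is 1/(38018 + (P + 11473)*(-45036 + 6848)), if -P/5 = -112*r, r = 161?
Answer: -1/3881122986 ≈ -2.5766e-10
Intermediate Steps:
P = 90160 (P = -(-560)*161 = -5*(-18032) = 90160)
1/(38018 + (P + 11473)*(-45036 + 6848)) = 1/(38018 + (90160 + 11473)*(-45036 + 6848)) = 1/(38018 + 101633*(-38188)) = 1/(38018 - 3881161004) = 1/(-3881122986) = -1/3881122986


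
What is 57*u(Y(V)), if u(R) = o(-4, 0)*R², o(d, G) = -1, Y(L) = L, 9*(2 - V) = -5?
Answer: -10051/27 ≈ -372.26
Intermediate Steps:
V = 23/9 (V = 2 - ⅑*(-5) = 2 + 5/9 = 23/9 ≈ 2.5556)
u(R) = -R²
57*u(Y(V)) = 57*(-(23/9)²) = 57*(-1*529/81) = 57*(-529/81) = -10051/27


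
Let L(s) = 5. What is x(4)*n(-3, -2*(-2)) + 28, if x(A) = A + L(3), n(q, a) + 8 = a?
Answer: -8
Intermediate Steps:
n(q, a) = -8 + a
x(A) = 5 + A (x(A) = A + 5 = 5 + A)
x(4)*n(-3, -2*(-2)) + 28 = (5 + 4)*(-8 - 2*(-2)) + 28 = 9*(-8 + 4) + 28 = 9*(-4) + 28 = -36 + 28 = -8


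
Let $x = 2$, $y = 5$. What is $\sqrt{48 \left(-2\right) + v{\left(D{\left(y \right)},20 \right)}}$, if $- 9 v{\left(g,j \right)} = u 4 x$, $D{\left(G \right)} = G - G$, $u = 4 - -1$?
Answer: $\frac{2 i \sqrt{226}}{3} \approx 10.022 i$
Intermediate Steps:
$u = 5$ ($u = 4 + 1 = 5$)
$D{\left(G \right)} = 0$
$v{\left(g,j \right)} = - \frac{40}{9}$ ($v{\left(g,j \right)} = - \frac{5 \cdot 4 \cdot 2}{9} = - \frac{20 \cdot 2}{9} = \left(- \frac{1}{9}\right) 40 = - \frac{40}{9}$)
$\sqrt{48 \left(-2\right) + v{\left(D{\left(y \right)},20 \right)}} = \sqrt{48 \left(-2\right) - \frac{40}{9}} = \sqrt{-96 - \frac{40}{9}} = \sqrt{- \frac{904}{9}} = \frac{2 i \sqrt{226}}{3}$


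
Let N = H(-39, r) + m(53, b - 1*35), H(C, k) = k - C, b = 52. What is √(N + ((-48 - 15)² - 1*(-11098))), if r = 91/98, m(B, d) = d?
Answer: √2964290/14 ≈ 122.98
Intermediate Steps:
r = 13/14 (r = 91*(1/98) = 13/14 ≈ 0.92857)
N = 797/14 (N = (13/14 - 1*(-39)) + (52 - 1*35) = (13/14 + 39) + (52 - 35) = 559/14 + 17 = 797/14 ≈ 56.929)
√(N + ((-48 - 15)² - 1*(-11098))) = √(797/14 + ((-48 - 15)² - 1*(-11098))) = √(797/14 + ((-63)² + 11098)) = √(797/14 + (3969 + 11098)) = √(797/14 + 15067) = √(211735/14) = √2964290/14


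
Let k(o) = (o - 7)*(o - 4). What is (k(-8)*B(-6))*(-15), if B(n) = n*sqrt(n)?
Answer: 16200*I*sqrt(6) ≈ 39682.0*I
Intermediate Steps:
B(n) = n**(3/2)
k(o) = (-7 + o)*(-4 + o)
(k(-8)*B(-6))*(-15) = ((28 + (-8)**2 - 11*(-8))*(-6)**(3/2))*(-15) = ((28 + 64 + 88)*(-6*I*sqrt(6)))*(-15) = (180*(-6*I*sqrt(6)))*(-15) = -1080*I*sqrt(6)*(-15) = 16200*I*sqrt(6)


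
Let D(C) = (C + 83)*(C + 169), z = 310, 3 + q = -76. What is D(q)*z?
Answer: 111600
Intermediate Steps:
q = -79 (q = -3 - 76 = -79)
D(C) = (83 + C)*(169 + C)
D(q)*z = (14027 + (-79)² + 252*(-79))*310 = (14027 + 6241 - 19908)*310 = 360*310 = 111600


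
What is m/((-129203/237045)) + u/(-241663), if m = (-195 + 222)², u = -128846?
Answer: -41744121963977/31223584589 ≈ -1336.9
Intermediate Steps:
m = 729 (m = 27² = 729)
m/((-129203/237045)) + u/(-241663) = 729/((-129203/237045)) - 128846/(-241663) = 729/((-129203*1/237045)) - 128846*(-1/241663) = 729/(-129203/237045) + 128846/241663 = 729*(-237045/129203) + 128846/241663 = -172805805/129203 + 128846/241663 = -41744121963977/31223584589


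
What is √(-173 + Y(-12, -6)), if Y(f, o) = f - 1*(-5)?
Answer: 6*I*√5 ≈ 13.416*I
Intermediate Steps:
Y(f, o) = 5 + f (Y(f, o) = f + 5 = 5 + f)
√(-173 + Y(-12, -6)) = √(-173 + (5 - 12)) = √(-173 - 7) = √(-180) = 6*I*√5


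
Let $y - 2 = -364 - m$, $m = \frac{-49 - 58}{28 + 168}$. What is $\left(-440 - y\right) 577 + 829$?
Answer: $- \frac{8720431}{196} \approx -44492.0$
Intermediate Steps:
$m = - \frac{107}{196} \approx -0.54592$
$y = - \frac{70845}{196}$ ($y = 2 - \frac{71237}{196} = - \frac{70845}{196} \approx -361.45$)
$\left(-440 - y\right) 577 + 829 = \left(-440 - - \frac{70845}{196}\right) 577 + 829 = \left(-440 + \frac{70845}{196}\right) 577 + 829 = \left(- \frac{15395}{196}\right) 577 + 829 = - \frac{8882915}{196} + 829 = - \frac{8720431}{196}$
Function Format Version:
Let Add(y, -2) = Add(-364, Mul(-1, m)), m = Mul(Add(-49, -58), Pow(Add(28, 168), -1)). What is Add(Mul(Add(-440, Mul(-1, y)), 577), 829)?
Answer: Rational(-8720431, 196) ≈ -44492.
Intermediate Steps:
m = Rational(-107, 196) (m = Mul(-107, Pow(196, -1)) = Mul(-107, Rational(1, 196)) = Rational(-107, 196) ≈ -0.54592)
y = Rational(-70845, 196) (y = Add(2, Add(-364, Mul(-1, Rational(-107, 196)))) = Add(2, Add(-364, Rational(107, 196))) = Add(2, Rational(-71237, 196)) = Rational(-70845, 196) ≈ -361.45)
Add(Mul(Add(-440, Mul(-1, y)), 577), 829) = Add(Mul(Add(-440, Mul(-1, Rational(-70845, 196))), 577), 829) = Add(Mul(Add(-440, Rational(70845, 196)), 577), 829) = Add(Mul(Rational(-15395, 196), 577), 829) = Add(Rational(-8882915, 196), 829) = Rational(-8720431, 196)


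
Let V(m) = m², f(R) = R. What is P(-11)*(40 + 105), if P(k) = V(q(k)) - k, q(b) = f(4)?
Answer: 3915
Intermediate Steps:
q(b) = 4
P(k) = 16 - k (P(k) = 4² - k = 16 - k)
P(-11)*(40 + 105) = (16 - 1*(-11))*(40 + 105) = (16 + 11)*145 = 27*145 = 3915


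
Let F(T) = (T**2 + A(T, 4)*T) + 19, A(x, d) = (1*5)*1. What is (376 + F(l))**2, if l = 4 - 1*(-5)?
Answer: 271441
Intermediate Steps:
l = 9 (l = 4 + 5 = 9)
A(x, d) = 5 (A(x, d) = 5*1 = 5)
F(T) = 19 + T**2 + 5*T (F(T) = (T**2 + 5*T) + 19 = 19 + T**2 + 5*T)
(376 + F(l))**2 = (376 + (19 + 9**2 + 5*9))**2 = (376 + (19 + 81 + 45))**2 = (376 + 145)**2 = 521**2 = 271441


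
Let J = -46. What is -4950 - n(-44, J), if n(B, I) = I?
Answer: -4904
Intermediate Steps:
-4950 - n(-44, J) = -4950 - 1*(-46) = -4950 + 46 = -4904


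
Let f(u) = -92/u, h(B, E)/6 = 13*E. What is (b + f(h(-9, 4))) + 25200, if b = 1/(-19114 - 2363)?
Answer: 14071565717/558402 ≈ 25200.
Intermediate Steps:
b = -1/21477 (b = 1/(-21477) = -1/21477 ≈ -4.6561e-5)
h(B, E) = 78*E (h(B, E) = 6*(13*E) = 78*E)
(b + f(h(-9, 4))) + 25200 = (-1/21477 - 92/(78*4)) + 25200 = (-1/21477 - 92/312) + 25200 = (-1/21477 - 92*1/312) + 25200 = (-1/21477 - 23/78) + 25200 = -164683/558402 + 25200 = 14071565717/558402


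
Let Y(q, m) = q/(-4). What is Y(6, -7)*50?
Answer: -75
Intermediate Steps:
Y(q, m) = -q/4 (Y(q, m) = q*(-1/4) = -q/4)
Y(6, -7)*50 = -1/4*6*50 = -3/2*50 = -75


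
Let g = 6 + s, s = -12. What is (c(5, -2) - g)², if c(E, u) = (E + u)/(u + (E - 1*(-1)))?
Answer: 729/16 ≈ 45.563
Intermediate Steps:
g = -6 (g = 6 - 12 = -6)
c(E, u) = (E + u)/(1 + E + u) (c(E, u) = (E + u)/(u + (E + 1)) = (E + u)/(u + (1 + E)) = (E + u)/(1 + E + u))
(c(5, -2) - g)² = ((5 - 2)/(1 + 5 - 2) - 1*(-6))² = (3/4 + 6)² = ((¼)*3 + 6)² = (¾ + 6)² = (27/4)² = 729/16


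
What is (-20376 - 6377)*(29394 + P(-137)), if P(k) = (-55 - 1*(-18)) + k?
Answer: -781722660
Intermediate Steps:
P(k) = -37 + k (P(k) = (-55 + 18) + k = -37 + k)
(-20376 - 6377)*(29394 + P(-137)) = (-20376 - 6377)*(29394 + (-37 - 137)) = -26753*(29394 - 174) = -26753*29220 = -781722660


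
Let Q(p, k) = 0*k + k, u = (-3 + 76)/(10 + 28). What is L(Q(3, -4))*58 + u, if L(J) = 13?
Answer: 28725/38 ≈ 755.92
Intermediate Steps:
u = 73/38 ≈ 1.9211
Q(p, k) = k (Q(p, k) = 0 + k = k)
L(Q(3, -4))*58 + u = 13*58 + 73/38 = 754 + 73/38 = 28725/38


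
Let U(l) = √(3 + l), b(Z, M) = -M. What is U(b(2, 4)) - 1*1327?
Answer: -1327 + I ≈ -1327.0 + 1.0*I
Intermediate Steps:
U(b(2, 4)) - 1*1327 = √(3 - 1*4) - 1*1327 = √(3 - 4) - 1327 = √(-1) - 1327 = I - 1327 = -1327 + I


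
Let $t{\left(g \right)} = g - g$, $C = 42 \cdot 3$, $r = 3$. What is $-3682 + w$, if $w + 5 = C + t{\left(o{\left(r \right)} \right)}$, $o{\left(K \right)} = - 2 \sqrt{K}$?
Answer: $-3561$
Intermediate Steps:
$C = 126$
$t{\left(g \right)} = 0$
$w = 121$ ($w = -5 + \left(126 + 0\right) = -5 + 126 = 121$)
$-3682 + w = -3682 + 121 = -3561$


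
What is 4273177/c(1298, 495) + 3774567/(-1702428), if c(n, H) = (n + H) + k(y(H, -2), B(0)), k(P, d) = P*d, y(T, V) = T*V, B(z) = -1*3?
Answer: 2418932637045/2702888188 ≈ 894.94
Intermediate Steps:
B(z) = -3
c(n, H) = n + 7*H (c(n, H) = (n + H) + (H*(-2))*(-3) = (H + n) - 2*H*(-3) = (H + n) + 6*H = n + 7*H)
4273177/c(1298, 495) + 3774567/(-1702428) = 4273177/(1298 + 7*495) + 3774567/(-1702428) = 4273177/(1298 + 3465) + 3774567*(-1/1702428) = 4273177/4763 - 1258189/567476 = 2418932637045/2702888188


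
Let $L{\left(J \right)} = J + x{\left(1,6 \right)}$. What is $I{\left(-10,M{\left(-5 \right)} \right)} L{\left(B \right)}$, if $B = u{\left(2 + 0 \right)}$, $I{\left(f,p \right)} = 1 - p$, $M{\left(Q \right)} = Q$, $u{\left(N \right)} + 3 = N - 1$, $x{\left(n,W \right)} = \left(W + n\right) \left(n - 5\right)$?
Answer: $-180$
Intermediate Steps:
$x{\left(n,W \right)} = \left(-5 + n\right) \left(W + n\right)$ ($x{\left(n,W \right)} = \left(W + n\right) \left(-5 + n\right) = \left(-5 + n\right) \left(W + n\right)$)
$u{\left(N \right)} = -4 + N$ ($u{\left(N \right)} = -3 + \left(N - 1\right) = -3 + \left(-1 + N\right) = -4 + N$)
$B = -2$ ($B = -4 + \left(2 + 0\right) = -4 + 2 = -2$)
$L{\left(J \right)} = -28 + J$ ($L{\left(J \right)} = J + \left(1^{2} - 30 - 5 + 6 \cdot 1\right) = J + \left(1 - 30 - 5 + 6\right) = J - 28 = -28 + J$)
$I{\left(-10,M{\left(-5 \right)} \right)} L{\left(B \right)} = \left(1 - -5\right) \left(-28 - 2\right) = \left(1 + 5\right) \left(-30\right) = 6 \left(-30\right) = -180$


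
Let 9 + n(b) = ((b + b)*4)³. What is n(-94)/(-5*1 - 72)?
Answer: 425259017/77 ≈ 5.5228e+6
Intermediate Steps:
n(b) = -9 + 512*b³ (n(b) = -9 + ((b + b)*4)³ = -9 + ((2*b)*4)³ = -9 + (8*b)³ = -9 + 512*b³)
n(-94)/(-5*1 - 72) = (-9 + 512*(-94)³)/(-5*1 - 72) = (-9 + 512*(-830584))/(-5 - 72) = (-9 - 425259008)/(-77) = -425259017*(-1/77) = 425259017/77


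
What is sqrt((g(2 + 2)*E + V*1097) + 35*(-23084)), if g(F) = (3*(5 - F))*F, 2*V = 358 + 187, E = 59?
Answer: I*sqrt(2033198)/2 ≈ 712.95*I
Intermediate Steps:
V = 545/2 (V = (358 + 187)/2 = (1/2)*545 = 545/2 ≈ 272.50)
g(F) = F*(15 - 3*F) (g(F) = (15 - 3*F)*F = F*(15 - 3*F))
sqrt((g(2 + 2)*E + V*1097) + 35*(-23084)) = sqrt(((3*(2 + 2)*(5 - (2 + 2)))*59 + (545/2)*1097) + 35*(-23084)) = sqrt(((3*4*(5 - 1*4))*59 + 597865/2) - 807940) = sqrt(((3*4*(5 - 4))*59 + 597865/2) - 807940) = sqrt(((3*4*1)*59 + 597865/2) - 807940) = sqrt((12*59 + 597865/2) - 807940) = sqrt((708 + 597865/2) - 807940) = sqrt(599281/2 - 807940) = sqrt(-1016599/2) = I*sqrt(2033198)/2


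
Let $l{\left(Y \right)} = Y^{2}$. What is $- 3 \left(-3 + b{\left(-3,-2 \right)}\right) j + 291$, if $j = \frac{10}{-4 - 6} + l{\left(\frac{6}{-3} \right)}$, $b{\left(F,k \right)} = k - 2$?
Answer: $354$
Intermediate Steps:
$b{\left(F,k \right)} = -2 + k$
$j = 3$ ($j = \frac{10}{-4 - 6} + \left(\frac{6}{-3}\right)^{2} = \frac{10}{-10} + \left(6 \left(- \frac{1}{3}\right)\right)^{2} = 10 \left(- \frac{1}{10}\right) + \left(-2\right)^{2} = -1 + 4 = 3$)
$- 3 \left(-3 + b{\left(-3,-2 \right)}\right) j + 291 = - 3 \left(-3 - 4\right) 3 + 291 = \left(-3\right) \left(-7\right) 3 + 291 = 21 \cdot 3 + 291 = 63 + 291 = 354$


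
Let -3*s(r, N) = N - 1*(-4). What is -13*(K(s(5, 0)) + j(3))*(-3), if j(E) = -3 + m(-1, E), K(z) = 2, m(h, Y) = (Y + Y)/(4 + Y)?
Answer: -39/7 ≈ -5.5714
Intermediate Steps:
m(h, Y) = 2*Y/(4 + Y) (m(h, Y) = (2*Y)/(4 + Y) = 2*Y/(4 + Y))
s(r, N) = -4/3 - N/3 (s(r, N) = -(N - 1*(-4))/3 = -(N + 4)/3 = -(4 + N)/3 = -4/3 - N/3)
j(E) = -3 + 2*E/(4 + E)
-13*(K(s(5, 0)) + j(3))*(-3) = -13*(2 + (-12 - 1*3)/(4 + 3))*(-3) = -13*(2 + (-12 - 3)/7)*(-3) = -13*(2 + (1/7)*(-15))*(-3) = -13*(2 - 15/7)*(-3) = -(-13)*(-3)/7 = -13*3/7 = -39/7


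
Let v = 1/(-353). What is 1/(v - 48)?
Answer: -353/16945 ≈ -0.020832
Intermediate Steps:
v = -1/353 ≈ -0.0028329
1/(v - 48) = 1/(-1/353 - 48) = 1/(-16945/353) = -353/16945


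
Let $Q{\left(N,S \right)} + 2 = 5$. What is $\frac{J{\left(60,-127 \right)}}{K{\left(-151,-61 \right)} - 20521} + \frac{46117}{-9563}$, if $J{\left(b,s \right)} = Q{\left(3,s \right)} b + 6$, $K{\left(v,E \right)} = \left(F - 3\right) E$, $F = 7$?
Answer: $- \frac{959398223}{198575695} \approx -4.8314$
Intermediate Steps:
$Q{\left(N,S \right)} = 3$ ($Q{\left(N,S \right)} = -2 + 5 = 3$)
$K{\left(v,E \right)} = 4 E$ ($K{\left(v,E \right)} = \left(7 - 3\right) E = 4 E$)
$J{\left(b,s \right)} = 6 + 3 b$ ($J{\left(b,s \right)} = 3 b + 6 = 6 + 3 b$)
$\frac{J{\left(60,-127 \right)}}{K{\left(-151,-61 \right)} - 20521} + \frac{46117}{-9563} = \frac{6 + 3 \cdot 60}{4 \left(-61\right) - 20521} + \frac{46117}{-9563} = \frac{6 + 180}{-244 - 20521} + 46117 \left(- \frac{1}{9563}\right) = \frac{186}{-20765} - \frac{46117}{9563} = 186 \left(- \frac{1}{20765}\right) - \frac{46117}{9563} = - \frac{186}{20765} - \frac{46117}{9563} = - \frac{959398223}{198575695}$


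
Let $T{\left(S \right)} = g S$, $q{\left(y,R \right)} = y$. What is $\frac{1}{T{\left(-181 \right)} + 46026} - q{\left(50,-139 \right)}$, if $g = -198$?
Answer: $- \frac{4093199}{81864} \approx -50.0$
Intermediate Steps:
$T{\left(S \right)} = - 198 S$
$\frac{1}{T{\left(-181 \right)} + 46026} - q{\left(50,-139 \right)} = \frac{1}{\left(-198\right) \left(-181\right) + 46026} - 50 = \frac{1}{35838 + 46026} - 50 = \frac{1}{81864} - 50 = - \frac{4093199}{81864}$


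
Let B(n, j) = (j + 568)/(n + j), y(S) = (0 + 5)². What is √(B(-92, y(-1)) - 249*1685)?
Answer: 2*I*√470866754/67 ≈ 647.75*I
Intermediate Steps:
y(S) = 25 (y(S) = 5² = 25)
B(n, j) = (568 + j)/(j + n)
√(B(-92, y(-1)) - 249*1685) = √((568 + 25)/(25 - 92) - 249*1685) = √(593/(-67) - 419565) = √(-1/67*593 - 419565) = √(-593/67 - 419565) = √(-28111448/67) = 2*I*√470866754/67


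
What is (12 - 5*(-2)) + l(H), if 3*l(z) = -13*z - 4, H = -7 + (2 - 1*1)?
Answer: 140/3 ≈ 46.667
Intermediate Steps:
H = -6 (H = -7 + (2 - 1) = -7 + 1 = -6)
l(z) = -4/3 - 13*z/3 (l(z) = (-13*z - 4)/3 = (-4 - 13*z)/3 = -4/3 - 13*z/3)
(12 - 5*(-2)) + l(H) = (12 - 5*(-2)) + (-4/3 - 13/3*(-6)) = (12 + 10) + (-4/3 + 26) = 22 + 74/3 = 140/3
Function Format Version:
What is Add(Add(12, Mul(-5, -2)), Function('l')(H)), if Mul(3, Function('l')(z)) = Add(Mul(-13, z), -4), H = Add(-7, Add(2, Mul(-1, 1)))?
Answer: Rational(140, 3) ≈ 46.667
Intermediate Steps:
H = -6 (H = Add(-7, Add(2, -1)) = Add(-7, 1) = -6)
Function('l')(z) = Add(Rational(-4, 3), Mul(Rational(-13, 3), z)) (Function('l')(z) = Mul(Rational(1, 3), Add(Mul(-13, z), -4)) = Mul(Rational(1, 3), Add(-4, Mul(-13, z))) = Add(Rational(-4, 3), Mul(Rational(-13, 3), z)))
Add(Add(12, Mul(-5, -2)), Function('l')(H)) = Add(Add(12, Mul(-5, -2)), Add(Rational(-4, 3), Mul(Rational(-13, 3), -6))) = Add(Add(12, 10), Add(Rational(-4, 3), 26)) = Add(22, Rational(74, 3)) = Rational(140, 3)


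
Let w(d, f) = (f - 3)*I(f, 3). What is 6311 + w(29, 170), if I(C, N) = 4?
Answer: 6979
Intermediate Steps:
w(d, f) = -12 + 4*f (w(d, f) = (f - 3)*4 = (-3 + f)*4 = -12 + 4*f)
6311 + w(29, 170) = 6311 + (-12 + 4*170) = 6311 + (-12 + 680) = 6311 + 668 = 6979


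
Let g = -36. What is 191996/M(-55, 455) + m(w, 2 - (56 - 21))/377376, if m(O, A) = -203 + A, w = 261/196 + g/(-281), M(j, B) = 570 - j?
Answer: 18113633749/58965000 ≈ 307.19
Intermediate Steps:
w = 80397/55076 (w = 261/196 - 36/(-281) = 261*(1/196) - 36*(-1/281) = 261/196 + 36/281 = 80397/55076 ≈ 1.4597)
191996/M(-55, 455) + m(w, 2 - (56 - 21))/377376 = 191996/(570 - 1*(-55)) + (-203 + (2 - (56 - 21)))/377376 = 191996/(570 + 55) + (-203 + (2 - 1*35))*(1/377376) = 191996/625 + (-203 + (2 - 35))*(1/377376) = 191996*(1/625) + (-203 - 33)*(1/377376) = 191996/625 - 236*1/377376 = 191996/625 - 59/94344 = 18113633749/58965000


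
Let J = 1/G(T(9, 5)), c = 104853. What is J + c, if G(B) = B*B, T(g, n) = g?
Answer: 8493094/81 ≈ 1.0485e+5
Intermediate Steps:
G(B) = B²
J = 1/81 (J = 1/(9²) = 1/81 ≈ 0.012346)
J + c = 1/81 + 104853 = 8493094/81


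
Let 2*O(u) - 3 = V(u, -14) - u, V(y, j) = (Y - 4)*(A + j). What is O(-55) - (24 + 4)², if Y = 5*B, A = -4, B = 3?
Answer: -854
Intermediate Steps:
Y = 15 (Y = 5*3 = 15)
V(y, j) = -44 + 11*j (V(y, j) = (15 - 4)*(-4 + j) = 11*(-4 + j) = -44 + 11*j)
O(u) = -195/2 - u/2 (O(u) = 3/2 + ((-44 + 11*(-14)) - u)/2 = 3/2 + ((-44 - 154) - u)/2 = 3/2 + (-198 - u)/2 = 3/2 + (-99 - u/2) = -195/2 - u/2)
O(-55) - (24 + 4)² = (-195/2 - ½*(-55)) - (24 + 4)² = (-195/2 + 55/2) - 1*28² = -70 - 1*784 = -70 - 784 = -854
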